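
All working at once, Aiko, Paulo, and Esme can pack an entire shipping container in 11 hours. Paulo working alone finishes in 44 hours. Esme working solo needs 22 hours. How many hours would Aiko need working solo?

Combined rate is 1/11 per hour.
Known contribution: 1/44 + 1/22 = (1 + 2)/44 = 3/44 per hour.
So Aiko's rate is 1/11 − 3/44 = 1/44, meaning 44 hours alone.

44 hours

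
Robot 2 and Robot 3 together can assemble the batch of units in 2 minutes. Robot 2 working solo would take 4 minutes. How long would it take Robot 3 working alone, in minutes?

4 minutes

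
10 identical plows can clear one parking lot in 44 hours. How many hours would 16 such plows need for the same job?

55/2 hours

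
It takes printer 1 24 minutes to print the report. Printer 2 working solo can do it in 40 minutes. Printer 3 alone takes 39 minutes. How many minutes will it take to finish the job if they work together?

65/6 minutes

Combined rate: 1/24 + 1/40 + 1/39 = (65 + 39 + 40)/1560 = 144/1560 = 6/65 per minute.
Time = 1 ÷ (6/65) = 65/6 minutes.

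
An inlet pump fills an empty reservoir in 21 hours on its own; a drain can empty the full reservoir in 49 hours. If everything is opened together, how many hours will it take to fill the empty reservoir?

147/4 hours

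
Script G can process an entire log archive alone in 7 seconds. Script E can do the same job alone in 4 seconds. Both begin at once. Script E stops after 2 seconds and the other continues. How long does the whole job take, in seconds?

7/2 seconds

In the first 2 seconds the combined rate is 11/28, so 11/14 of the job is done, leaving 3/14.
After Script E leaves the rate is 1/7 per second; the remaining 3/14 takes 3/2 seconds.
Total = 2 + 3/2 = 7/2 seconds.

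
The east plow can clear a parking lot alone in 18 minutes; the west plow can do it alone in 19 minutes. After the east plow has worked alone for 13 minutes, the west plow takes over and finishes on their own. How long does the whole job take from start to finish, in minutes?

329/18 minutes

In 13 minutes the east plow does 13/18 of the job, leaving 5/18.
The west plow works at 1/19 per minute, so finishing takes 5/18 ÷ 1/19 = 95/18 minutes.
Total time = 13 + 95/18 = 329/18 minutes.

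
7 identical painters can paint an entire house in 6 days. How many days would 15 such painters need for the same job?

14/5 days

Total work is 7·6 = 42 painter-days.
With 15 painters: 42/15 = 14/5 days.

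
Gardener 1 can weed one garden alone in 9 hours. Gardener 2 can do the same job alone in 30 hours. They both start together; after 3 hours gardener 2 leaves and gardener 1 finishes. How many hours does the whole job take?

81/10 hours

In the first 3 hours the combined rate is 13/90, so 13/30 of the job is done, leaving 17/30.
After gardener 2 leaves the rate is 1/9 per hour; the remaining 17/30 takes 51/10 hours.
Total = 3 + 51/10 = 81/10 hours.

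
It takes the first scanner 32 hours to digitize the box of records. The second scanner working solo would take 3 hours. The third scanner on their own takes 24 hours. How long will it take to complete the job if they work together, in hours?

32/13 hours

Combined rate: 1/32 + 1/3 + 1/24 = (3 + 32 + 4)/96 = 39/96 = 13/32 per hour.
Time = 1 ÷ (13/32) = 32/13 hours.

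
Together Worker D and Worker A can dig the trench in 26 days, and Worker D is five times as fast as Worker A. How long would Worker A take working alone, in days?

Let Worker A's rate be r; then Worker D's rate is 5r, so together (5 + 1)r = 6r = 1/26.
Thus r = 1/156 per day.
Worker A alone: 156 days; Worker D alone: 156/5 days.

156 days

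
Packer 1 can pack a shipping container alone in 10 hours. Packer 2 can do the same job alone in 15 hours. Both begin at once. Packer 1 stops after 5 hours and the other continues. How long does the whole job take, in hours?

15/2 hours

In the first 5 hours the combined rate is 1/6, so 5/6 of the job is done, leaving 1/6.
After packer 1 leaves the rate is 1/15 per hour; the remaining 1/6 takes 5/2 hours.
Total = 5 + 5/2 = 15/2 hours.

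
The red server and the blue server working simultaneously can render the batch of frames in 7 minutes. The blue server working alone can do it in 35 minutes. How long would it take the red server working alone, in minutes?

35/4 minutes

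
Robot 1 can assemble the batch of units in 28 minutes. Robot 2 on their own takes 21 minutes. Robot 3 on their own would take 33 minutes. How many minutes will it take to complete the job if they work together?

Combined rate: 1/28 + 1/21 + 1/33 = (33 + 44 + 28)/924 = 105/924 = 5/44 per minute.
Time = 1 ÷ (5/44) = 44/5 minutes.

44/5 minutes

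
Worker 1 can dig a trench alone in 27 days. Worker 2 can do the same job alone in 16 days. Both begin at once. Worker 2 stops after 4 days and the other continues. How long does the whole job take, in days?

81/4 days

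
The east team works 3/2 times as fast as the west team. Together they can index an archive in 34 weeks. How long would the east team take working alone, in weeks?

Let the west team's rate be r; then the east team's rate is (3/2)r, so together (3/2 + 1)r = (5/2)r = 1/34.
Thus r = 1/85 per week.
The west team alone: 85 weeks; the east team alone: 170/3 weeks.

170/3 weeks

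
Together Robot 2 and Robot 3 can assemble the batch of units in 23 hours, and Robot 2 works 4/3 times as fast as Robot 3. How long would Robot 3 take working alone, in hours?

Let Robot 3's rate be r; then Robot 2's rate is (4/3)r, so together (4/3 + 1)r = (7/3)r = 1/23.
Thus r = 3/161 per hour.
Robot 3 alone: 161/3 hours; Robot 2 alone: 161/4 hours.

161/3 hours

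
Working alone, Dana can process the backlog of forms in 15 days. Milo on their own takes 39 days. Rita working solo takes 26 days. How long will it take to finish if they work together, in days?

Combined rate: 1/15 + 1/39 + 1/26 = (26 + 10 + 15)/390 = 51/390 = 17/130 per day.
Time = 1 ÷ (17/130) = 130/17 days.

130/17 days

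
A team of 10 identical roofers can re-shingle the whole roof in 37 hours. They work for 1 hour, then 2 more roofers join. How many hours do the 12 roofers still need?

30 hours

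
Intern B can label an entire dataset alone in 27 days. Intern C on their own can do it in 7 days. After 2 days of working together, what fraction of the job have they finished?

Combined rate: 1/27 + 1/7 = (7 + 27)/189 = 34/189 per day.
In 2 days they complete 2·34/189 = 68/189 of the job.

68/189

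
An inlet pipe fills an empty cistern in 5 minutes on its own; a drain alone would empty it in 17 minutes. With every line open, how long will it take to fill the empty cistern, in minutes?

85/12 minutes

Net rate = 1/5 − 1/17 = (17 − 5)/85 = 12/85 per minute.
Filling time = 1 ÷ (12/85) = 85/12 minutes.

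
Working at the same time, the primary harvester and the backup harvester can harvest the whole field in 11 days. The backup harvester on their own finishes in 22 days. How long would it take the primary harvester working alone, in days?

Combined rate is 1/11 per day.
Known contribution: 1/22 per day.
So the primary harvester's rate is 1/11 − 1/22 = 1/22, meaning 22 days alone.

22 days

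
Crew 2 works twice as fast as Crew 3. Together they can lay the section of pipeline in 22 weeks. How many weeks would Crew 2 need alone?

Let Crew 3's rate be r; then Crew 2's rate is 2r, so together (2 + 1)r = 3r = 1/22.
Thus r = 1/66 per week.
Crew 3 alone: 66 weeks; Crew 2 alone: 33 weeks.

33 weeks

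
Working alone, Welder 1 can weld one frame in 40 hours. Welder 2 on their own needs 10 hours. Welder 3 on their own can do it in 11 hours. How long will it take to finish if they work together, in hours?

88/19 hours

Combined rate: 1/40 + 1/10 + 1/11 = (11 + 44 + 40)/440 = 95/440 = 19/88 per hour.
Time = 1 ÷ (19/88) = 88/19 hours.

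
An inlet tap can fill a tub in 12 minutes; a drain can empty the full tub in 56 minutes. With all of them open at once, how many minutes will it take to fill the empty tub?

168/11 minutes

Net rate = 1/12 − 1/56 = (14 − 3)/168 = 11/168 per minute.
Filling time = 1 ÷ (11/168) = 168/11 minutes.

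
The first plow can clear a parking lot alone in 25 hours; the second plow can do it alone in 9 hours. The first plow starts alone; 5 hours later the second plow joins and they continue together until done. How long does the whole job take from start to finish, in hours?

175/17 hours

In 5 hours the first plow does 5/25 = 1/5 of the job, leaving 4/5.
The first plow and the second plow together work at 34/225 per hour, so finishing takes 4/5 ÷ 34/225 = 90/17 hours.
Total time = 5 + 90/17 = 175/17 hours.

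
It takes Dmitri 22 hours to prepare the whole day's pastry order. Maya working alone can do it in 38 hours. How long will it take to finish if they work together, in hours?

209/15 hours

With two workers the combined time is the product over the sum: 22·38/(22+38) = 836/60 = 209/15 hours.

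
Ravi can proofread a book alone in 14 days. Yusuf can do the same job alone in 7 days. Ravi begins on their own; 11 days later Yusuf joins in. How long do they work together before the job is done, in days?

1 day

In the first 11 days Ravi alone does 11/14 of the job, leaving 3/14.
Once everyone is working, combined rate: 1/14 + 1/7 = (1 + 2)/14 = 3/14 per day.
Remaining 3/14 at 3/14 per day takes 1 day.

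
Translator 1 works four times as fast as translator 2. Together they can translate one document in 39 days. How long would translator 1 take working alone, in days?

Let translator 2's rate be r; then translator 1's rate is 4r, so together (4 + 1)r = 5r = 1/39.
Thus r = 1/195 per day.
Translator 2 alone: 195 days; translator 1 alone: 195/4 days.

195/4 days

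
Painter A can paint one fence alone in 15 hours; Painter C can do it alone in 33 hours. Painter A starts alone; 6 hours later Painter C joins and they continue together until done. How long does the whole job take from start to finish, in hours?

195/16 hours

In 6 hours Painter A does 6/15 = 2/5 of the job, leaving 3/5.
Painter A and Painter C together work at 16/165 per hour, so finishing takes 3/5 ÷ 16/165 = 99/16 hours.
Total time = 6 + 99/16 = 195/16 hours.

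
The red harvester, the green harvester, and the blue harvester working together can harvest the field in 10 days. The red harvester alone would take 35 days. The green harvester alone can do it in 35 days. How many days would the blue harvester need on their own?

70/3 days

Combined rate is 1/10 per day.
Known contribution: 1/35 + 1/35 = (1 + 1)/35 = 2/35 per day.
So the blue harvester's rate is 1/10 − 2/35 = 3/70, meaning 70/3 days alone.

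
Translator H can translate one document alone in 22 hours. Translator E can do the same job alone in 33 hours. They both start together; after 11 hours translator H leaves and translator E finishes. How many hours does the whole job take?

33/2 hours

In the first 11 hours the combined rate is 5/66, so 5/6 of the job is done, leaving 1/6.
After translator H leaves the rate is 1/33 per hour; the remaining 1/6 takes 11/2 hours.
Total = 11 + 11/2 = 33/2 hours.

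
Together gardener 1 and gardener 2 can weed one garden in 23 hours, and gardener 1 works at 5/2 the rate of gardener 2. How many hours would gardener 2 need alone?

Let gardener 2's rate be r; then gardener 1's rate is (5/2)r, so together (5/2 + 1)r = (7/2)r = 1/23.
Thus r = 2/161 per hour.
Gardener 2 alone: 161/2 hours; gardener 1 alone: 161/5 hours.

161/2 hours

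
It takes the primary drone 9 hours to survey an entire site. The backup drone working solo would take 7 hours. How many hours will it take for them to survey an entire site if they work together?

63/16 hours

Combined rate: 1/9 + 1/7 = (7 + 9)/63 = 16/63 per hour.
Time = 1 ÷ (16/63) = 63/16 hours.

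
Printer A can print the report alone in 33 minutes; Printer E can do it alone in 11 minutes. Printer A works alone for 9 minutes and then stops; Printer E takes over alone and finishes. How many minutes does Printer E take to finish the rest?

8 minutes

In 9 minutes Printer A does 9/33 = 3/11 of the job, leaving 8/11.
Printer E works at 1/11 per minute, so finishing takes 8/11 ÷ 1/11 = 8 minutes.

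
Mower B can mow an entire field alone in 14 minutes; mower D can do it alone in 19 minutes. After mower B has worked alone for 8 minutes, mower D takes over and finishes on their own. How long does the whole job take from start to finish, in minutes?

113/7 minutes

In 8 minutes mower B does 8/14 = 4/7 of the job, leaving 3/7.
Mower D works at 1/19 per minute, so finishing takes 3/7 ÷ 1/19 = 57/7 minutes.
Total time = 8 + 57/7 = 113/7 minutes.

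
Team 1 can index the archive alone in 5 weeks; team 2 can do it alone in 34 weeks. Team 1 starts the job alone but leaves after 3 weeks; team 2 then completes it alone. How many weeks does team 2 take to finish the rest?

In 3 weeks team 1 does 3/5 of the job, leaving 2/5.
Team 2 works at 1/34 per week, so finishing takes 2/5 ÷ 1/34 = 68/5 weeks.

68/5 weeks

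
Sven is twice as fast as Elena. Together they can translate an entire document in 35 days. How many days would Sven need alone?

105/2 days

Let Elena's rate be r; then Sven's rate is 2r, so together (2 + 1)r = 3r = 1/35.
Thus r = 1/105 per day.
Elena alone: 105 days; Sven alone: 105/2 days.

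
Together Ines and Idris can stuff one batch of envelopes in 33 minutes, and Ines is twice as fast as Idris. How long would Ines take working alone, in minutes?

Let Idris's rate be r; then Ines's rate is 2r, so together (2 + 1)r = 3r = 1/33.
Thus r = 1/99 per minute.
Idris alone: 99 minutes; Ines alone: 99/2 minutes.

99/2 minutes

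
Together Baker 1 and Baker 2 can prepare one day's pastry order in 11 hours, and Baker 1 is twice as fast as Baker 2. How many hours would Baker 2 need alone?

Let Baker 2's rate be r; then Baker 1's rate is 2r, so together (2 + 1)r = 3r = 1/11.
Thus r = 1/33 per hour.
Baker 2 alone: 33 hours; Baker 1 alone: 33/2 hours.

33 hours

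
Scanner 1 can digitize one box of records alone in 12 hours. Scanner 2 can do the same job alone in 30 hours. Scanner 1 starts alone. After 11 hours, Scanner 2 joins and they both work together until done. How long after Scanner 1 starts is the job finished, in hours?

In the first 11 hours Scanner 1 alone does 11/12 of the job, leaving 1/12.
Once everyone is working, combined rate: 1/12 + 1/30 = (5 + 2)/60 = 7/60 per hour.
Remaining 1/12 at 7/60 per hour takes 5/7 hours.
Total from the start = 11 + 5/7 = 82/7 hours.

82/7 hours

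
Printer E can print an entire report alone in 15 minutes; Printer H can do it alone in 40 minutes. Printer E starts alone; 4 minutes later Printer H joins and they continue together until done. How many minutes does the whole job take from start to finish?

In 4 minutes Printer E does 4/15 of the job, leaving 11/15.
Printer E and Printer H together work at 11/120 per minute, so finishing takes 11/15 ÷ 11/120 = 8 minutes.
Total time = 4 + 8 = 12 minutes.

12 minutes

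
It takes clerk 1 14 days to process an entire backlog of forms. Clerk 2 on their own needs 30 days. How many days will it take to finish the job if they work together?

Combined rate: 1/14 + 1/30 = (15 + 7)/210 = 22/210 = 11/105 per day.
Time = 1 ÷ (11/105) = 105/11 days.

105/11 days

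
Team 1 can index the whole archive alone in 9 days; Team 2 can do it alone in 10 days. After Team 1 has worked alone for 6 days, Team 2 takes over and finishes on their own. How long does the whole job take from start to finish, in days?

In 6 days Team 1 does 6/9 = 2/3 of the job, leaving 1/3.
Team 2 works at 1/10 per day, so finishing takes 1/3 ÷ 1/10 = 10/3 days.
Total time = 6 + 10/3 = 28/3 days.

28/3 days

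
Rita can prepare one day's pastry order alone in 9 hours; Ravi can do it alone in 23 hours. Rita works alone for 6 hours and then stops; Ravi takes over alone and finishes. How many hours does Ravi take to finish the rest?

23/3 hours

In 6 hours Rita does 6/9 = 2/3 of the job, leaving 1/3.
Ravi works at 1/23 per hour, so finishing takes 1/3 ÷ 1/23 = 23/3 hours.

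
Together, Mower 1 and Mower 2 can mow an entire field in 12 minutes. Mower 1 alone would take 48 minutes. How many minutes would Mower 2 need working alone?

Combined rate is 1/12 per minute.
Known contribution: 1/48 per minute.
So Mower 2's rate is 1/12 − 1/48 = 1/16, meaning 16 minutes alone.

16 minutes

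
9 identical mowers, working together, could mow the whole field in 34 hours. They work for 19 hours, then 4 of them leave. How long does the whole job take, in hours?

One mower does 1/306 of the job per hour.
After 19 hours with 9 mowers, 19/34 is done (15/34 left).
With 5 mowers the rate is 5/306, so the rest takes 15/34 ÷ 5/306 = 27 hours.
Total = 19 + 27 = 46 hours.

46 hours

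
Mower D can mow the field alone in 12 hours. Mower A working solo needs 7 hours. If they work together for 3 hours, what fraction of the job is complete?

19/28

Combined rate: 1/12 + 1/7 = (7 + 12)/84 = 19/84 per hour.
In 3 hours they complete 3·19/84 = 19/28 of the job.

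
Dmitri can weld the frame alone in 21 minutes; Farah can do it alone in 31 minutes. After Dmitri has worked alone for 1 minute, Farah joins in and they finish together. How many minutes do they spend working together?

155/13 minutes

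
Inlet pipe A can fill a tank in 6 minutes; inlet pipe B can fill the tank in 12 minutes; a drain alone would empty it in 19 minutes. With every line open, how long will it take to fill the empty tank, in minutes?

76/15 minutes

Net rate = 1/6 + 1/12 − 1/19 = (38 + 19 − 12)/228 = 45/228 = 15/76 per minute.
Filling time = 1 ÷ (15/76) = 76/15 minutes.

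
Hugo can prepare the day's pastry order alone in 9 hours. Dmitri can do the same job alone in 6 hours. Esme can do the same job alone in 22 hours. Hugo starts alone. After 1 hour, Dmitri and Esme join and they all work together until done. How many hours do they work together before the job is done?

11/4 hours

In the first 1 hour Hugo alone does 1/9 of the job, leaving 8/9.
Once everyone is working, combined rate: 1/9 + 1/6 + 1/22 = (22 + 33 + 9)/198 = 64/198 = 32/99 per hour.
Remaining 8/9 at 32/99 per hour takes 11/4 hours.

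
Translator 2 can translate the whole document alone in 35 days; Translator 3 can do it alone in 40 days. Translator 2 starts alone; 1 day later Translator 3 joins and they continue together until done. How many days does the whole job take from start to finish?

287/15 days

In 1 day Translator 2 does 1/35 of the job, leaving 34/35.
Translator 2 and Translator 3 together work at 3/56 per day, so finishing takes 34/35 ÷ 3/56 = 272/15 days.
Total time = 1 + 272/15 = 287/15 days.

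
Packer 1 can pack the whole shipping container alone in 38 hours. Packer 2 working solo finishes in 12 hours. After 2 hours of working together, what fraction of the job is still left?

89/114

Combined rate: 1/38 + 1/12 = (6 + 19)/228 = 25/228 per hour.
In 2 hours they complete 2·25/228 = 25/114 of the job.
So 89/114 remains.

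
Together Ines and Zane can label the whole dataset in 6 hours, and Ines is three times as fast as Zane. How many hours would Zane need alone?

24 hours

Let Zane's rate be r; then Ines's rate is 3r, so together (3 + 1)r = 4r = 1/6.
Thus r = 1/24 per hour.
Zane alone: 24 hours; Ines alone: 8 hours.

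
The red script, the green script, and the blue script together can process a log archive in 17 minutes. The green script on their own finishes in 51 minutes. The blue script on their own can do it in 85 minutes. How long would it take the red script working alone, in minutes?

Combined rate is 1/17 per minute.
Known contribution: 1/51 + 1/85 = (5 + 3)/255 = 8/255 per minute.
So the red script's rate is 1/17 − 8/255 = 7/255, meaning 255/7 minutes alone.

255/7 minutes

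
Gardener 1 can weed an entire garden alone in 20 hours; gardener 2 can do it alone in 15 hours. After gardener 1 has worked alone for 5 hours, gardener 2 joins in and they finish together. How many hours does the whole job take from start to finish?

80/7 hours

In 5 hours gardener 1 does 5/20 = 1/4 of the job, leaving 3/4.
Gardener 1 and gardener 2 together work at 7/60 per hour, so finishing takes 3/4 ÷ 7/60 = 45/7 hours.
Total time = 5 + 45/7 = 80/7 hours.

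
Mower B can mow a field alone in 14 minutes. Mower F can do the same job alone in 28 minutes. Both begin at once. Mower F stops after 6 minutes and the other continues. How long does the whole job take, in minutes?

11 minutes

In the first 6 minutes the combined rate is 3/28, so 9/14 of the job is done, leaving 5/14.
After mower F leaves the rate is 1/14 per minute; the remaining 5/14 takes 5 minutes.
Total = 6 + 5 = 11 minutes.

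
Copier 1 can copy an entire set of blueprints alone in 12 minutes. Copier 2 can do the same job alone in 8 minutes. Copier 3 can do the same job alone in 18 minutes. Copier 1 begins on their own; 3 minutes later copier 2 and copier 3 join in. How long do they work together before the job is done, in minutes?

In the first 3 minutes copier 1 alone does 3/12 = 1/4 of the job, leaving 3/4.
Once everyone is working, combined rate: 1/12 + 1/8 + 1/18 = (6 + 9 + 4)/72 = 19/72 per minute.
Remaining 3/4 at 19/72 per minute takes 54/19 minutes.

54/19 minutes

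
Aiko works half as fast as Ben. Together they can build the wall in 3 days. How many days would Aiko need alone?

Let Ben's rate be r; then Aiko's rate is (1/2)r, so together (1/2 + 1)r = (3/2)r = 1/3.
Thus r = 2/9 per day.
Ben alone: 9/2 days; Aiko alone: 9 days.

9 days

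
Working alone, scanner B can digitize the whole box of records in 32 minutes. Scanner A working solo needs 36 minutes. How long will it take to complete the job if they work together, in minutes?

288/17 minutes

Combined rate: 1/32 + 1/36 = (9 + 8)/288 = 17/288 per minute.
Time = 1 ÷ (17/288) = 288/17 minutes.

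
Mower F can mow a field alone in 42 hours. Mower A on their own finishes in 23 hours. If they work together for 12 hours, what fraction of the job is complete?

Combined rate: 1/42 + 1/23 = (23 + 42)/966 = 65/966 per hour.
In 12 hours they complete 12·65/966 = 130/161 of the job.

130/161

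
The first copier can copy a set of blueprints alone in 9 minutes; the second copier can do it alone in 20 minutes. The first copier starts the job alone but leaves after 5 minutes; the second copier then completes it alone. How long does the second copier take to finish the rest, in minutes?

80/9 minutes

In 5 minutes the first copier does 5/9 of the job, leaving 4/9.
The second copier works at 1/20 per minute, so finishing takes 4/9 ÷ 1/20 = 80/9 minutes.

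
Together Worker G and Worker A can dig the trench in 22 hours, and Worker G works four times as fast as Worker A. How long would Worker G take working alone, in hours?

Let Worker A's rate be r; then Worker G's rate is 4r, so together (4 + 1)r = 5r = 1/22.
Thus r = 1/110 per hour.
Worker A alone: 110 hours; Worker G alone: 55/2 hours.

55/2 hours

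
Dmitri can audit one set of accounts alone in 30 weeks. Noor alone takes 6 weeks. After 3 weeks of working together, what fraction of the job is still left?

2/5

Combined rate: 1/30 + 1/6 = (1 + 5)/30 = 6/30 = 1/5 per week.
In 3 weeks they complete 3·1/5 = 3/5 of the job.
So 2/5 remains.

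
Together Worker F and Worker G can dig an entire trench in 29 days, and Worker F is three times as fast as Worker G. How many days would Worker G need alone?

Let Worker G's rate be r; then Worker F's rate is 3r, so together (3 + 1)r = 4r = 1/29.
Thus r = 1/116 per day.
Worker G alone: 116 days; Worker F alone: 116/3 days.

116 days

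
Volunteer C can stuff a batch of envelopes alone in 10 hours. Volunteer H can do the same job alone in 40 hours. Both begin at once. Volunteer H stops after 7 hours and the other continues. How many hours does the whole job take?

In the first 7 hours the combined rate is 1/8, so 7/8 of the job is done, leaving 1/8.
After Volunteer H leaves the rate is 1/10 per hour; the remaining 1/8 takes 5/4 hours.
Total = 7 + 5/4 = 33/4 hours.

33/4 hours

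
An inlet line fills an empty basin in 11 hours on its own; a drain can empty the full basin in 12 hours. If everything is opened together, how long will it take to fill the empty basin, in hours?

132 hours

Net rate = 1/11 − 1/12 = (12 − 11)/132 = 1/132 per hour.
Filling time = 1 ÷ (1/132) = 132 hours.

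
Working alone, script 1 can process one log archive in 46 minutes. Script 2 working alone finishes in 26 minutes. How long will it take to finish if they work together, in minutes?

299/18 minutes

With two workers the combined time is the product over the sum: 46·26/(46+26) = 1196/72 = 299/18 minutes.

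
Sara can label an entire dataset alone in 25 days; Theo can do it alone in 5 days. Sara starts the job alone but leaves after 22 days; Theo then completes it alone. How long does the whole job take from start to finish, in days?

113/5 days

In 22 days Sara does 22/25 of the job, leaving 3/25.
Theo works at 1/5 per day, so finishing takes 3/25 ÷ 1/5 = 3/5 days.
Total time = 22 + 3/5 = 113/5 days.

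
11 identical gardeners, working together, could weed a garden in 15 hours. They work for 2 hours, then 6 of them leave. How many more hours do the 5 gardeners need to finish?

143/5 hours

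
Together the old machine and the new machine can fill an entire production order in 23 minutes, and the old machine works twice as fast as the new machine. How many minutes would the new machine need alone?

Let the new machine's rate be r; then the old machine's rate is 2r, so together (2 + 1)r = 3r = 1/23.
Thus r = 1/69 per minute.
The new machine alone: 69 minutes; the old machine alone: 69/2 minutes.

69 minutes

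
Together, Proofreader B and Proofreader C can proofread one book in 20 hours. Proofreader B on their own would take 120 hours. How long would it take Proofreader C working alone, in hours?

24 hours

Combined rate is 1/20 per hour.
Known contribution: 1/120 per hour.
So Proofreader C's rate is 1/20 − 1/120 = 1/24, meaning 24 hours alone.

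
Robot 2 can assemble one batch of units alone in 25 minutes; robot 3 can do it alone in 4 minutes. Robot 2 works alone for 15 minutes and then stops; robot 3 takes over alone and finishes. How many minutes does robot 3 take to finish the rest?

In 15 minutes robot 2 does 15/25 = 3/5 of the job, leaving 2/5.
Robot 3 works at 1/4 per minute, so finishing takes 2/5 ÷ 1/4 = 8/5 minutes.

8/5 minutes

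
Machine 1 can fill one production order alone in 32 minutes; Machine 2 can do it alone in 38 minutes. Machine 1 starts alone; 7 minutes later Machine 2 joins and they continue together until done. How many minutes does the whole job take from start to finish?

In 7 minutes Machine 1 does 7/32 of the job, leaving 25/32.
Machine 1 and Machine 2 together work at 35/608 per minute, so finishing takes 25/32 ÷ 35/608 = 95/7 minutes.
Total time = 7 + 95/7 = 144/7 minutes.

144/7 minutes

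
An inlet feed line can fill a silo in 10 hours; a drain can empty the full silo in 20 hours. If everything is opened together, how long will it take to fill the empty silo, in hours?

Net rate = 1/10 − 1/20 = (2 − 1)/20 = 1/20 per hour.
Filling time = 1 ÷ (1/20) = 20 hours.

20 hours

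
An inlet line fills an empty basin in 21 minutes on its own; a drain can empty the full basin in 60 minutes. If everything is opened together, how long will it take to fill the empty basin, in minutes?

Net rate = 1/21 − 1/60 = (20 − 7)/420 = 13/420 per minute.
Filling time = 1 ÷ (13/420) = 420/13 minutes.

420/13 minutes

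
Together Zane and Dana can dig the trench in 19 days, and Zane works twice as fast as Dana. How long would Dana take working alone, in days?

57 days

Let Dana's rate be r; then Zane's rate is 2r, so together (2 + 1)r = 3r = 1/19.
Thus r = 1/57 per day.
Dana alone: 57 days; Zane alone: 57/2 days.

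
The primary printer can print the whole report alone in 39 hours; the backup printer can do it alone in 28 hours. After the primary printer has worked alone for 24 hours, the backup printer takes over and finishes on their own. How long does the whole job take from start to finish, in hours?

In 24 hours the primary printer does 24/39 = 8/13 of the job, leaving 5/13.
The backup printer works at 1/28 per hour, so finishing takes 5/13 ÷ 1/28 = 140/13 hours.
Total time = 24 + 140/13 = 452/13 hours.

452/13 hours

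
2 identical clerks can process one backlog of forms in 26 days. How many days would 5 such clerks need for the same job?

Total work is 2·26 = 52 clerk-days.
With 5 clerks: 52/5 days.

52/5 days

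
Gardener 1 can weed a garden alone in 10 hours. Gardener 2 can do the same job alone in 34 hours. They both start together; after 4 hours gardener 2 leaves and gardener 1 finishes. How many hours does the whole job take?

150/17 hours

In the first 4 hours the combined rate is 11/85, so 44/85 of the job is done, leaving 41/85.
After gardener 2 leaves the rate is 1/10 per hour; the remaining 41/85 takes 82/17 hours.
Total = 4 + 82/17 = 150/17 hours.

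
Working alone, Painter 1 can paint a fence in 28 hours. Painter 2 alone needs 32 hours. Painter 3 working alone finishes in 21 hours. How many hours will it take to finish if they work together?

Combined rate: 1/28 + 1/32 + 1/21 = (24 + 21 + 32)/672 = 77/672 = 11/96 per hour.
Time = 1 ÷ (11/96) = 96/11 hours.

96/11 hours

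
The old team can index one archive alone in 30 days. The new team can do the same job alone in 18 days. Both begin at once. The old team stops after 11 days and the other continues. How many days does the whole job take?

57/5 days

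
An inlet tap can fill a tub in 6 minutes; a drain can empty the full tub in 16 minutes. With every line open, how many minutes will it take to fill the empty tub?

Net rate = 1/6 − 1/16 = (8 − 3)/48 = 5/48 per minute.
Filling time = 1 ÷ (5/48) = 48/5 minutes.

48/5 minutes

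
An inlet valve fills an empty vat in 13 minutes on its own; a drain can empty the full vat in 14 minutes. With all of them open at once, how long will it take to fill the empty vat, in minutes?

182 minutes

Net rate = 1/13 − 1/14 = (14 − 13)/182 = 1/182 per minute.
Filling time = 1 ÷ (1/182) = 182 minutes.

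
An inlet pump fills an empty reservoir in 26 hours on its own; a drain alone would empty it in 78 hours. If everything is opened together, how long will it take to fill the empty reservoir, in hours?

39 hours

Net rate = 1/26 − 1/78 = (3 − 1)/78 = 2/78 = 1/39 per hour.
Filling time = 1 ÷ (1/39) = 39 hours.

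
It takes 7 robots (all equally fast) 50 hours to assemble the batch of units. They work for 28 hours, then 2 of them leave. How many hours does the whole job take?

One robot does 1/350 of the job per hour.
After 28 hours with 7 robots, 14/25 is done (11/25 left).
With 5 robots the rate is 5/350 = 1/70, so the rest takes 11/25 ÷ 1/70 = 154/5 hours.
Total = 28 + 154/5 = 294/5 hours.

294/5 hours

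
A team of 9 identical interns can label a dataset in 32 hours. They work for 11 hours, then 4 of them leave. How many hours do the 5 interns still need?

One intern does 1/288 of the job per hour.
After 11 hours with 9 interns, 11/32 is done (21/32 left).
With 5 interns the rate is 5/288, so the rest takes 21/32 ÷ 5/288 = 189/5 hours.

189/5 hours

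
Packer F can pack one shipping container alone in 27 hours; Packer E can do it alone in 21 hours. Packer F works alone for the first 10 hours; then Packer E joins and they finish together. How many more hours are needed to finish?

119/16 hours

In 10 hours Packer F does 10/27 of the job, leaving 17/27.
Packer F and Packer E together work at 16/189 per hour, so finishing takes 17/27 ÷ 16/189 = 119/16 hours.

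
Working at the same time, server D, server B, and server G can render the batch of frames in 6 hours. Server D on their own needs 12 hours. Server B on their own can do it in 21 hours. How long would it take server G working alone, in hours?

28 hours

Combined rate is 1/6 per hour.
Known contribution: 1/12 + 1/21 = (7 + 4)/84 = 11/84 per hour.
So server G's rate is 1/6 − 11/84 = 1/28, meaning 28 hours alone.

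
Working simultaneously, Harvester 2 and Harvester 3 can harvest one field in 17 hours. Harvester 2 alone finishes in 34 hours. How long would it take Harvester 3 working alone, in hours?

34 hours

Combined rate is 1/17 per hour.
Known contribution: 1/34 per hour.
So Harvester 3's rate is 1/17 − 1/34 = 1/34, meaning 34 hours alone.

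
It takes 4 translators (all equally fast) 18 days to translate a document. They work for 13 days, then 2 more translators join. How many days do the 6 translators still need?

10/3 days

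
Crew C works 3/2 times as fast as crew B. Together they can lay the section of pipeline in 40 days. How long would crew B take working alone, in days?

Let crew B's rate be r; then crew C's rate is (3/2)r, so together (3/2 + 1)r = (5/2)r = 1/40.
Thus r = 1/100 per day.
Crew B alone: 100 days; crew C alone: 200/3 days.

100 days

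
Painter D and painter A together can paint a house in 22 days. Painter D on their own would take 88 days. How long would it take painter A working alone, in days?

Combined rate is 1/22 per day.
Known contribution: 1/88 per day.
So painter A's rate is 1/22 − 1/88 = 3/88, meaning 88/3 days alone.

88/3 days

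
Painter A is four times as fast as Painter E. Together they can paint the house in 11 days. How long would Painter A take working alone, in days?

Let Painter E's rate be r; then Painter A's rate is 4r, so together (4 + 1)r = 5r = 1/11.
Thus r = 1/55 per day.
Painter E alone: 55 days; Painter A alone: 55/4 days.

55/4 days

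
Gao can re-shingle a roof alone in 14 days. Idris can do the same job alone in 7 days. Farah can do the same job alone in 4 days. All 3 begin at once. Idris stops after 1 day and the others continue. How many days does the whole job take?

In the first 1 day the combined rate is 13/28, so 13/28 of the job is done, leaving 15/28.
After Idris leaves the rate is 9/28 per day; the remaining 15/28 takes 5/3 days.
Total = 1 + 5/3 = 8/3 days.

8/3 days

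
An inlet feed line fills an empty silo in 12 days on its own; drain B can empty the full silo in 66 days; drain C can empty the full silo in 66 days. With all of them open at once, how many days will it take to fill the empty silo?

132/7 days

Net rate = 1/12 − 1/66 − 1/66 = (11 − 2 − 2)/132 = 7/132 per day.
Filling time = 1 ÷ (7/132) = 132/7 days.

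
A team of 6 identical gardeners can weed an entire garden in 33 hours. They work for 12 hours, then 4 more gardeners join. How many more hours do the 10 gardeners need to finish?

One gardener does 1/198 of the job per hour.
After 12 hours with 6 gardeners, 4/11 is done (7/11 left).
With 10 gardeners the rate is 10/198 = 5/99, so the rest takes 7/11 ÷ 5/99 = 63/5 hours.

63/5 hours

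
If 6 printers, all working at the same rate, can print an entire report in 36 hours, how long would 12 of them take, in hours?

Total work is 6·36 = 216 printer-hours.
With 12 printers: 216/12 = 18 hours.

18 hours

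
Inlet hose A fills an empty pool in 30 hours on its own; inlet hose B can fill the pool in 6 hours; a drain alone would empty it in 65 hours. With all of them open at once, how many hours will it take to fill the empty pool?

65/12 hours

Net rate = 1/30 + 1/6 − 1/65 = (13 + 65 − 6)/390 = 72/390 = 12/65 per hour.
Filling time = 1 ÷ (12/65) = 65/12 hours.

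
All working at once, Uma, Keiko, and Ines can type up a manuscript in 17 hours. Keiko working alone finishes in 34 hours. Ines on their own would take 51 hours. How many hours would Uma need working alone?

Combined rate is 1/17 per hour.
Known contribution: 1/34 + 1/51 = (3 + 2)/102 = 5/102 per hour.
So Uma's rate is 1/17 − 5/102 = 1/102, meaning 102 hours alone.

102 hours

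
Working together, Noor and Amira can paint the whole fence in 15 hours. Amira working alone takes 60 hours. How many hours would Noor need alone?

Combined rate is 1/15 per hour.
Known contribution: 1/60 per hour.
So Noor's rate is 1/15 − 1/60 = 1/20, meaning 20 hours alone.

20 hours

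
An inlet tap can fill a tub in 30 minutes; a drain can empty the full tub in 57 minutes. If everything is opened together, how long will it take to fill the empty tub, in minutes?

190/3 minutes

Net rate = 1/30 − 1/57 = (19 − 10)/570 = 9/570 = 3/190 per minute.
Filling time = 1 ÷ (3/190) = 190/3 minutes.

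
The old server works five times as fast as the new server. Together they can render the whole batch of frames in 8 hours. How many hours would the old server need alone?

48/5 hours

Let the new server's rate be r; then the old server's rate is 5r, so together (5 + 1)r = 6r = 1/8.
Thus r = 1/48 per hour.
The new server alone: 48 hours; the old server alone: 48/5 hours.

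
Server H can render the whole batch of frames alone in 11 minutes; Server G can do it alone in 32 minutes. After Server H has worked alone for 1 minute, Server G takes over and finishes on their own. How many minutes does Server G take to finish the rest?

In 1 minute Server H does 1/11 of the job, leaving 10/11.
Server G works at 1/32 per minute, so finishing takes 10/11 ÷ 1/32 = 320/11 minutes.

320/11 minutes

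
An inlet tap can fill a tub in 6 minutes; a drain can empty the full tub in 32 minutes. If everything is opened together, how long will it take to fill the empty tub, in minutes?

96/13 minutes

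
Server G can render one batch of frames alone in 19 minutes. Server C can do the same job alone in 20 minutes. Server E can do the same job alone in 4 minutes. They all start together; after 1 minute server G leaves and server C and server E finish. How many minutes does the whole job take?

60/19 minutes

In the first 1 minute the combined rate is 67/190, so 67/190 of the job is done, leaving 123/190.
After server G leaves the rate is 3/10 per minute; the remaining 123/190 takes 41/19 minutes.
Total = 1 + 41/19 = 60/19 minutes.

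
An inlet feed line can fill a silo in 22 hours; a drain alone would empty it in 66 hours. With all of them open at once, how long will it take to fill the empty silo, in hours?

Net rate = 1/22 − 1/66 = (3 − 1)/66 = 2/66 = 1/33 per hour.
Filling time = 1 ÷ (1/33) = 33 hours.

33 hours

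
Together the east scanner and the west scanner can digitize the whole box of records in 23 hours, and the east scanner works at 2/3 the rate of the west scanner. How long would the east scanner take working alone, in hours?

115/2 hours

Let the west scanner's rate be r; then the east scanner's rate is (2/3)r, so together (2/3 + 1)r = (5/3)r = 1/23.
Thus r = 3/115 per hour.
The west scanner alone: 115/3 hours; the east scanner alone: 115/2 hours.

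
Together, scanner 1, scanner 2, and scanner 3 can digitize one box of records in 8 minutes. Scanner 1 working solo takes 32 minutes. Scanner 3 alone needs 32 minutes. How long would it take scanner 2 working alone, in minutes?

16 minutes

Combined rate is 1/8 per minute.
Known contribution: 1/32 + 1/32 = (1 + 1)/32 = 2/32 = 1/16 per minute.
So scanner 2's rate is 1/8 − 1/16 = 1/16, meaning 16 minutes alone.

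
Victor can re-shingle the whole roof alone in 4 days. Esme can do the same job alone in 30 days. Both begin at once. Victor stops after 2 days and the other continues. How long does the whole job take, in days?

In the first 2 days the combined rate is 17/60, so 17/30 of the job is done, leaving 13/30.
After Victor leaves the rate is 1/30 per day; the remaining 13/30 takes 13 days.
Total = 2 + 13 = 15 days.

15 days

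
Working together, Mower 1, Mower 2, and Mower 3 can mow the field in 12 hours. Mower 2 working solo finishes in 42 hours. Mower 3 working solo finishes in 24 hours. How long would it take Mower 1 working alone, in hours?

Combined rate is 1/12 per hour.
Known contribution: 1/42 + 1/24 = (4 + 7)/168 = 11/168 per hour.
So Mower 1's rate is 1/12 − 11/168 = 1/56, meaning 56 hours alone.

56 hours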